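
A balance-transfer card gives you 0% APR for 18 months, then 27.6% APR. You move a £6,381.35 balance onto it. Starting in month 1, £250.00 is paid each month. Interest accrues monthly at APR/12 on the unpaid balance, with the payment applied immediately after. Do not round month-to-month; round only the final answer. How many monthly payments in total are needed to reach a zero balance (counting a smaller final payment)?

27 payments

Promo months 1–18 at r₀ = 0%/12 = 0; months 19+ at r₁ = 27.6%/12 = 0.023.
After month 18 (no interest yet): B = £6,381.35 − 18·£250.00 = £1,881.35.
Then at r₁ with £250.00/mo: n₂ = −ln(1 − r₁·B/P)/ln(1+r₁) ≈ 8.36 → 9 more payments.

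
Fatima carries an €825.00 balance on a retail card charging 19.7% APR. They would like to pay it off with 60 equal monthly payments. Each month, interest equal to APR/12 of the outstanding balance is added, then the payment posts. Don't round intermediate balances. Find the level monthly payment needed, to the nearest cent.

Monthly rate r = 19.7%/12 = 1.64167% = 0.0164167.
Level-payment amortization: P = B₀·r / (1 − (1+r)^(−n)) = 825.00·0.0164167 / (1 − 1.01642^(−60)).
Denominator 1 − (1+r)^(−60) = 0.623562107.
P = 13.5437 / 0.623562107 ≈ 21.72.

€21.72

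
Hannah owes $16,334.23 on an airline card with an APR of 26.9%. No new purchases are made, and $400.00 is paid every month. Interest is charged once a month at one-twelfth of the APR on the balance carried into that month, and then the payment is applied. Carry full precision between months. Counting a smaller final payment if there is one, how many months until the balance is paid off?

112 months

Monthly rate r = 26.9%/12 = 2.24167% = 0.0224167.
Recurrence: B ← B·(1+r) − $400.00.
Month 1: interest $366.16; balance after payment $16,300.39.
Month 2: interest $365.40; balance after payment $16,265.79.
Closed form: n = −ln(1 − rB₀/P)/ln(1+r) = −ln(0.084603)/ln(1.02242) ≈ 111.407, so the balance reaches zero during payment 112.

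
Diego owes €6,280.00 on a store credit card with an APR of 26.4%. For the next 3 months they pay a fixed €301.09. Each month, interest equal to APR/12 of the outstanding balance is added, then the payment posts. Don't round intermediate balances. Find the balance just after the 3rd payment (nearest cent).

€5,780.38

Monthly rate r = 26.4%/12 = 2.2% = 0.022.
Each month: B ← B·(1+r) − €301.09.
Month 1: interest €138.16; balance after payment €6,117.07.
Month 2: interest €134.58; balance after payment €5,950.56.
Month 3: interest €130.91; balance after payment €5,780.38.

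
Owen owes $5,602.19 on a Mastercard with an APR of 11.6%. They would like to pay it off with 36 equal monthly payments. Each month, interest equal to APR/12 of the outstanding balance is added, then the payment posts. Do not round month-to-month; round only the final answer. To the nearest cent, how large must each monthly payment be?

Monthly rate r = 11.6%/12 = 0.966667% = 0.00966667.
Level-payment amortization: P = B₀·r / (1 − (1+r)^(−n)) = 5602.19·0.00966667 / (1 − 1.00967^(−36)).
Denominator 1 − (1+r)^(−36) = 0.292720078.
P = 54.1545 / 0.292720078 ≈ 185.00.

$185.00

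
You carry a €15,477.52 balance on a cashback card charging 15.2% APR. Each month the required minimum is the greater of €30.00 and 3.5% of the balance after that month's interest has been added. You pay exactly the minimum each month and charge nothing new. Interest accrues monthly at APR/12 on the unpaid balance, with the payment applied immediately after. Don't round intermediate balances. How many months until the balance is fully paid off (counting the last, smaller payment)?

162 months

Monthly rate r = 15.2%/12 = 1.26667% = 0.0126667.
While 3.5% of the post-interest balance exceeds €30.00, each month B ← (B·(1+r))·(1 − 0.035), i.e. B shrinks by the factor (1+r)·0.965 = 0.97722.
This holds for months 1–127. Entering month 128 the balance is €829.69; 3.5% of the post-interest balance is now below €30.00, so the flat €30.00 minimum applies from here.
From month 128 a fixed €30.00 at rate r clears €829.69 in 35 more payments. Total: 127 + 35 = 162 months.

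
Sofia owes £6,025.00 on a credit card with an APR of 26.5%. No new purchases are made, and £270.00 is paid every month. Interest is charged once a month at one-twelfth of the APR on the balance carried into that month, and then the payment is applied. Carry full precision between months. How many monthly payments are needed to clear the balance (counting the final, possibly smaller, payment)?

Monthly rate r = 26.5%/12 = 2.20833% = 0.0220833.
Recurrence: B ← B·(1+r) − £270.00.
Month 1: interest £133.05; balance after payment £5,888.05.
Month 2: interest £130.03; balance after payment £5,748.08.
Closed form: n = −ln(1 − rB₀/P)/ln(1+r) = −ln(0.50721)/ln(1.02208) ≈ 31.077, so the balance reaches zero during payment 32.

32 payments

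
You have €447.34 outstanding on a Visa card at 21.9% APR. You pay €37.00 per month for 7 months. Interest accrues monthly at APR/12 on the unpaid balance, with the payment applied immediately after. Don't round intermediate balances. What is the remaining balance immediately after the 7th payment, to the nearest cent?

Monthly rate r = 21.9%/12 = 1.825% = 0.01825.
Each month: B ← B·(1+r) − €37.00.
Month 1: interest €8.16; balance after payment €418.50.
Month 2: interest €7.64; balance after payment €389.14.
Month 3: interest €7.10; balance after payment €359.24.
Month 4: interest €6.56; balance after payment €328.80.
Month 5: interest €6.00; balance after payment €297.80.
Month 6: interest €5.43; balance after payment €266.24.
Month 7: interest €4.86; balance after payment €234.09.

€234.09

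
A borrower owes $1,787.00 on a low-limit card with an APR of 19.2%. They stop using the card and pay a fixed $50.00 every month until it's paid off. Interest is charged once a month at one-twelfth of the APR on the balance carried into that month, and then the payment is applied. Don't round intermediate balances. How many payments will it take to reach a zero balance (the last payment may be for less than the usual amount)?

54 payments

Monthly rate r = 19.2%/12 = 1.6% = 0.016.
Recurrence: B ← B·(1+r) − $50.00.
Month 1: interest $28.59; balance after payment $1,765.59.
Month 2: interest $28.25; balance after payment $1,743.84.
Closed form: n = −ln(1 − rB₀/P)/ln(1+r) = −ln(0.42816)/ln(1.016) ≈ 53.439, so the balance reaches zero during payment 54.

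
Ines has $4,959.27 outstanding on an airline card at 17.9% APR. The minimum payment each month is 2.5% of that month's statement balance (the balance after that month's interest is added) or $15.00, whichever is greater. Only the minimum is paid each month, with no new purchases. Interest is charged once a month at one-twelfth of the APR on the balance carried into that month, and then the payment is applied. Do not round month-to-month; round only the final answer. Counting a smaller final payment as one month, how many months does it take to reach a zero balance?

Monthly rate r = 17.9%/12 = 1.49167% = 0.0149167.
While 2.5% of the post-interest balance exceeds $15.00, each month B ← (B·(1+r))·(1 − 0.025), i.e. B shrinks by the factor (1+r)·0.975 = 0.98954.
This holds for months 1–203. Entering month 204 the balance is $587.11; 2.5% of the post-interest balance is now below $15.00, so the flat $15.00 minimum applies from here.
From month 204 a fixed $15.00 at rate r clears $587.11 in 60 more payments. Total: 203 + 60 = 263 months.

263 months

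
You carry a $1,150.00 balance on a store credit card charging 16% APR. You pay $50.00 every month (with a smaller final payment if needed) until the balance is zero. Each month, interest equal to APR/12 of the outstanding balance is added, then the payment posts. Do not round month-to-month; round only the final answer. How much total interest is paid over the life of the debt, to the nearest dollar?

Monthly rate r = 16%/12 = 1.33333% = 0.0133333.
Payoff takes n = ⌈−ln(1 − rB₀/P)/ln(1+r)⌉ = ⌈27.651⌉ = 28 payments; the last is $32.63.
Total paid = 27·$50.00 + $32.63 = $1,382.63.
Total interest = total paid − principal = $1,382.63 − $1,150.00 = $232.63.

$233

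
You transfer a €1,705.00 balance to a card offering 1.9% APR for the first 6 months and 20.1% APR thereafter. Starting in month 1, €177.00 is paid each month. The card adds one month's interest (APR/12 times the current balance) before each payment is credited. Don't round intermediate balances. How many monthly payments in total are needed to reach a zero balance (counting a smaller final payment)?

10 months

Promo months 1–6 at r₀ = 1.9%/12 = 0.00158333; months 7+ at r₁ = 20.1%/12 = 0.01675.
After month 6: iterate B ← B·(1+r₀) − €177.00 for 6 months → €655.05.
Then at r₁ with €177.00/mo: n₂ = −ln(1 − r₁·B/P)/ln(1+r₁) ≈ 3.85 → 4 more payments.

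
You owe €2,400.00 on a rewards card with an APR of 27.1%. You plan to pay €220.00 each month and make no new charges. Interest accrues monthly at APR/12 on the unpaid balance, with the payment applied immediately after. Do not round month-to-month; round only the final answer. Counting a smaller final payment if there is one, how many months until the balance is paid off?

13 months

Monthly rate r = 27.1%/12 = 2.25833% = 0.0225833.
Recurrence: B ← B·(1+r) − €220.00.
Month 1: interest €54.20; balance after payment €2,234.20.
Month 2: interest €50.46; balance after payment €2,064.66.
Closed form: n = −ln(1 − rB₀/P)/ln(1+r) = −ln(0.75364)/ln(1.02258) ≈ 12.665, so the balance reaches zero during payment 13.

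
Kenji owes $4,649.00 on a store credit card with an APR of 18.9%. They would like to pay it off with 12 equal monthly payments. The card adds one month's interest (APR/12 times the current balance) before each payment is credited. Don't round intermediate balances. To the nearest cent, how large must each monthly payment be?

$428.21

Monthly rate r = 18.9%/12 = 1.575% = 0.01575.
Level-payment amortization: P = B₀·r / (1 − (1+r)^(−n)) = 4649.00·0.01575 / (1 − 1.01575^(−12)).
Denominator 1 − (1+r)^(−12) = 0.170993324.
P = 73.2218 / 0.170993324 ≈ 428.21.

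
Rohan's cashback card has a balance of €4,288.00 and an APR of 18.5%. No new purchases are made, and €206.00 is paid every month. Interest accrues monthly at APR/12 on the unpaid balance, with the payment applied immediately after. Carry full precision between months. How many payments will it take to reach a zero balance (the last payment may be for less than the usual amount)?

Monthly rate r = 18.5%/12 = 1.54167% = 0.0154167.
Recurrence: B ← B·(1+r) − €206.00.
Month 1: interest €66.11; balance after payment €4,148.11.
Month 2: interest €63.95; balance after payment €4,006.06.
Closed form: n = −ln(1 − rB₀/P)/ln(1+r) = −ln(0.67909)/ln(1.01542) ≈ 25.295, so the balance reaches zero during payment 26.

26 months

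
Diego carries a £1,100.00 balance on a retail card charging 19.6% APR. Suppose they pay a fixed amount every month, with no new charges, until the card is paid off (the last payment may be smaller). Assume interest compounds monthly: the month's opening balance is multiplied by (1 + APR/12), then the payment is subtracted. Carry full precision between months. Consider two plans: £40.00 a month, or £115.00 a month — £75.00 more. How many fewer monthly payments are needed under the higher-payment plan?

Monthly rate r = 19.6%/12 = 1.63333% = 0.0163333.
At £40.00/mo: n = ⌈−ln(1 − rB₀/P)/ln(1+r)⌉ = 37 payments (last £32.33); total interest = total paid − £1,100.00 = £372.33.
At £115.00/mo: 11 payments (last £56.05); total interest £106.05.
Payments saved = 37 − 11 = 26.

26 fewer payments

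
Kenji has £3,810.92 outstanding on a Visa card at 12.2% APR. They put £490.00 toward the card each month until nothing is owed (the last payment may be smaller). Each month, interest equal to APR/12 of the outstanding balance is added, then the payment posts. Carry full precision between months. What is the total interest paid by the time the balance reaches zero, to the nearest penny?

£179.56

Monthly rate r = 12.2%/12 = 1.01667% = 0.0101667.
Payoff takes n = ⌈−ln(1 − rB₀/P)/ln(1+r)⌉ = ⌈8.143⌉ = 9 payments; the last is £70.48.
Total paid = 8·£490.00 + £70.48 = £3,990.48.
Total interest = total paid − principal = £3,990.48 − £3,810.92 = £179.56.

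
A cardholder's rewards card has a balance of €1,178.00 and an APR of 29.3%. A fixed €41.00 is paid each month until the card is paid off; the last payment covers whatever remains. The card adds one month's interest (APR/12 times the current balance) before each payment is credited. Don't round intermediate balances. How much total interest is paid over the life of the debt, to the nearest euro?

Monthly rate r = 29.3%/12 = 2.44167% = 0.0244167.
Payoff takes n = ⌈−ln(1 − rB₀/P)/ln(1+r)⌉ = ⌈50.121⌉ = 51 payments; the last is €5.03.
Total paid = 50·€41.00 + €5.03 = €2,055.03.
Total interest = total paid − principal = €2,055.03 − €1,178.00 = €877.03.

€877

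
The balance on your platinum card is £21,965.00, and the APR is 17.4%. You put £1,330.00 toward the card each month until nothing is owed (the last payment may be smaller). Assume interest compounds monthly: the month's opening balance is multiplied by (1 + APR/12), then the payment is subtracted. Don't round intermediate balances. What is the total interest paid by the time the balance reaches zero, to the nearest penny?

Monthly rate r = 17.4%/12 = 1.45% = 0.0145.
Payoff takes n = ⌈−ln(1 − rB₀/P)/ln(1+r)⌉ = ⌈19.015⌉ = 20 payments; the last is £20.04.
Total paid = 19·£1,330.00 + £20.04 = £25,290.04.
Total interest = total paid − principal = £25,290.04 − £21,965.00 = £3,325.04.

£3,325.04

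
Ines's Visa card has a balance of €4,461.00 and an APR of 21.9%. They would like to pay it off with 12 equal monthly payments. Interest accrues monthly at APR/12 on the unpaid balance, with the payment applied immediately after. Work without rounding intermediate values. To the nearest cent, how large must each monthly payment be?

Monthly rate r = 21.9%/12 = 1.825% = 0.01825.
Level-payment amortization: P = B₀·r / (1 − (1+r)^(−n)) = 4461.00·0.01825 / (1 − 1.01825^(−12)).
Denominator 1 − (1+r)^(−12) = 0.195090645.
P = 81.4132 / 0.195090645 ≈ 417.31.

€417.31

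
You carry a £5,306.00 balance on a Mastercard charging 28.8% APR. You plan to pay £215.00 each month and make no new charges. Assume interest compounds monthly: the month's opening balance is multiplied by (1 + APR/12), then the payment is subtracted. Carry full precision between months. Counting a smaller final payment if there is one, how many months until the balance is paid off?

38 payments

Monthly rate r = 28.8%/12 = 2.4% = 0.024.
Recurrence: B ← B·(1+r) − £215.00.
Month 1: interest £127.34; balance after payment £5,218.34.
Month 2: interest £125.24; balance after payment £5,128.58.
Closed form: n = −ln(1 − rB₀/P)/ln(1+r) = −ln(0.4077)/ln(1.024) ≈ 37.831, so the balance reaches zero during payment 38.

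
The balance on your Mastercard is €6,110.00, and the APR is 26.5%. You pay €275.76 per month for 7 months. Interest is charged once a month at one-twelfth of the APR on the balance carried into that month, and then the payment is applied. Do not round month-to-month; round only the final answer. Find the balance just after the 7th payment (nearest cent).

Monthly rate r = 26.5%/12 = 2.20833% = 0.0220833.
Each month: B ← B·(1+r) − €275.76.
Month 1: interest €134.93; balance after payment €5,969.17.
Month 2: interest €131.82; balance after payment €5,825.23.
Month 3: interest €128.64; balance after payment €5,678.11.
Month 4: interest €125.39; balance after payment €5,527.74.
Month 5: interest €122.07; balance after payment €5,374.05.
Month 6: interest €118.68; balance after payment €5,216.97.
Month 7: interest €115.21; balance after payment €5,056.42.

€5,056.42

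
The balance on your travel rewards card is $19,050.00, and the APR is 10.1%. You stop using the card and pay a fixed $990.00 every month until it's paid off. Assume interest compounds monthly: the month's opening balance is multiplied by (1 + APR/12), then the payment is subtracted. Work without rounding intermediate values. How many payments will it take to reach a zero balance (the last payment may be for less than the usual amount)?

Monthly rate r = 10.1%/12 = 0.841667% = 0.00841667.
Recurrence: B ← B·(1+r) − $990.00.
Month 1: interest $160.34; balance after payment $18,220.34.
Month 2: interest $153.35; balance after payment $17,383.69.
Closed form: n = −ln(1 − rB₀/P)/ln(1+r) = −ln(0.83804)/ln(1.00842) ≈ 21.081, so the balance reaches zero during payment 22.

22 payments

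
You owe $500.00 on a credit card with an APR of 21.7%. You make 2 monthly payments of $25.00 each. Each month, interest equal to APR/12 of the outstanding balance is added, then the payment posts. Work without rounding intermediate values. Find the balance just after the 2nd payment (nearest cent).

Monthly rate r = 21.7%/12 = 1.80833% = 0.0180833.
Each month: B ← B·(1+r) − $25.00.
Month 1: interest $9.04; balance after payment $484.04.
Month 2: interest $8.75; balance after payment $467.79.

$467.79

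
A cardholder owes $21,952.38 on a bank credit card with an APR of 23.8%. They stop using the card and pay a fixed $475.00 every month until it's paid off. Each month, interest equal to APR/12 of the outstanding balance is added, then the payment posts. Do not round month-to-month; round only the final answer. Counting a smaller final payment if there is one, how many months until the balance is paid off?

127 payments

Monthly rate r = 23.8%/12 = 1.98333% = 0.0198333.
Recurrence: B ← B·(1+r) − $475.00.
Month 1: interest $435.39; balance after payment $21,912.77.
Month 2: interest $434.60; balance after payment $21,872.37.
Closed form: n = −ln(1 − rB₀/P)/ln(1+r) = −ln(0.083392)/ln(1.01983) ≈ 126.492, so the balance reaches zero during payment 127.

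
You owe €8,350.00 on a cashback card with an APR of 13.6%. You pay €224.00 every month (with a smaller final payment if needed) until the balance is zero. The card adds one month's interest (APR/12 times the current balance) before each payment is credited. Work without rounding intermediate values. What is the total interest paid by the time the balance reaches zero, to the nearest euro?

€2,562

Monthly rate r = 13.6%/12 = 1.13333% = 0.0113333.
Payoff takes n = ⌈−ln(1 − rB₀/P)/ln(1+r)⌉ = ⌈48.715⌉ = 49 payments; the last is €160.36.
Total paid = 48·€224.00 + €160.36 = €10,912.36.
Total interest = total paid − principal = €10,912.36 − €8,350.00 = €2,562.36.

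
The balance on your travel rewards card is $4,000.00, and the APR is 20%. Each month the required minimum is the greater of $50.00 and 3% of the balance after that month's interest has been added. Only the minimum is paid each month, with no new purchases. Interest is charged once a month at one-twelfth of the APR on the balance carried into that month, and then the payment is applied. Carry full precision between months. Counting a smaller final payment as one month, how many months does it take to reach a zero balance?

112 months

Monthly rate r = 20%/12 = 1.66667% = 0.0166667.
While 3% of the post-interest balance exceeds $50.00, each month B ← (B·(1+r))·(1 − 0.03), i.e. B shrinks by the factor (1+r)·0.97 = 0.98617.
This holds for months 1–65. Entering month 66 the balance is $1,617.45; 3% of the post-interest balance is now below $50.00, so the flat $50.00 minimum applies from here.
From month 66 a fixed $50.00 at rate r clears $1,617.45 in 47 more payments. Total: 65 + 47 = 112 months.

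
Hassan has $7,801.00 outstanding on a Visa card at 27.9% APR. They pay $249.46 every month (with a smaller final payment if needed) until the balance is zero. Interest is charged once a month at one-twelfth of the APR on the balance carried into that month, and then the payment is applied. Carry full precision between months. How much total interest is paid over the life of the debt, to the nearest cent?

Monthly rate r = 27.9%/12 = 2.325% = 0.02325.
Payoff takes n = ⌈−ln(1 − rB₀/P)/ln(1+r)⌉ = ⌈56.497⌉ = 57 payments; the last is $124.68.
Total paid = 56·$249.46 + $124.68 = $14,094.44.
Total interest = total paid − principal = $14,094.44 − $7,801.00 = $6,293.44.

$6,293.44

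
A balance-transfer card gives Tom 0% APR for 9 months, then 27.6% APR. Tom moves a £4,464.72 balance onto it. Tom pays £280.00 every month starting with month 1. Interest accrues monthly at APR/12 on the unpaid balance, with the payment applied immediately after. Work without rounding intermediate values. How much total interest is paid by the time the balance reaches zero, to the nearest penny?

Promo months 1–9 at r₀ = 0%/12 = 0; months 10+ at r₁ = 27.6%/12 = 0.023.
After month 9 (no interest yet): B = £4,464.72 − 9·£280.00 = £1,944.72.
Then at r₁ with £280.00/mo: n₂ = −ln(1 − r₁·B/P)/ln(1+r₁) ≈ 7.65 → 8 more payments.
Total paid = 16·£280.00 + £183.86 = £4,663.86; interest = £4,663.86 − £4,464.72 = £199.14.

£199.14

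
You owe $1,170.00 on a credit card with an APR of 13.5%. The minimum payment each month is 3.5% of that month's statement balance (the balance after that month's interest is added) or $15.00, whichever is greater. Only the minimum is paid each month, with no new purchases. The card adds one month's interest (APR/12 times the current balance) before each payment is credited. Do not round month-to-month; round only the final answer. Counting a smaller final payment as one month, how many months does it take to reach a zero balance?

76 months

Monthly rate r = 13.5%/12 = 1.125% = 0.01125.
While 3.5% of the post-interest balance exceeds $15.00, each month B ← (B·(1+r))·(1 − 0.035), i.e. B shrinks by the factor (1+r)·0.965 = 0.97586.
This holds for months 1–42. Entering month 43 the balance is $419.17; 3.5% of the post-interest balance is now below $15.00, so the flat $15.00 minimum applies from here.
From month 43 a fixed $15.00 at rate r clears $419.17 in 34 more payments. Total: 42 + 34 = 76 months.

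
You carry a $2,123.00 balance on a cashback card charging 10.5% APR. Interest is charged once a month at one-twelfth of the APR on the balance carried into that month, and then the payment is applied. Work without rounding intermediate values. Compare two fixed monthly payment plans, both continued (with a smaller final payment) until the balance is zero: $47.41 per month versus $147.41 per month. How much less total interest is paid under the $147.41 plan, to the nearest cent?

$426.97

Monthly rate r = 10.5%/12 = 0.875% = 0.00875.
At $47.41/mo: n = ⌈−ln(1 − rB₀/P)/ln(1+r)⌉ = 58 payments (last $3.86); total interest = total paid − $2,123.00 = $583.23.
At $147.41/mo: 16 payments (last $68.11); total interest $156.26.
Interest saved = $583.23 − $156.26 = $426.97.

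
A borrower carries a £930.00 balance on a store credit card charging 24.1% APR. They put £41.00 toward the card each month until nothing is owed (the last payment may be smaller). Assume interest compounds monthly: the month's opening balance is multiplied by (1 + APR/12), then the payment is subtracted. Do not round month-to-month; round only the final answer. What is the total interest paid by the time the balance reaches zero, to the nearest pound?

£324

Monthly rate r = 24.1%/12 = 2.00833% = 0.0200833.
Payoff takes n = ⌈−ln(1 − rB₀/P)/ln(1+r)⌉ = ⌈30.576⌉ = 31 payments; the last is £23.70.
Total paid = 30·£41.00 + £23.70 = £1,253.70.
Total interest = total paid − principal = £1,253.70 − £930.00 = £323.70.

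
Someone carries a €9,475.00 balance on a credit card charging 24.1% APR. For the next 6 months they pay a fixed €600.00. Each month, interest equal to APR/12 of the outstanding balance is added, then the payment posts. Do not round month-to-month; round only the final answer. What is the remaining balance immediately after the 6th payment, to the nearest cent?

€6,889.96

Monthly rate r = 24.1%/12 = 2.00833% = 0.0200833.
Each month: B ← B·(1+r) − €600.00.
Month 1: interest €190.29; balance after payment €9,065.29.
Month 2: interest €182.06; balance after payment €8,647.35.
Month 3: interest €173.67; balance after payment €8,221.02.
Month 4: interest €165.11; balance after payment €7,786.12.
Month 5: interest €156.37; balance after payment €7,342.50.
Month 6: interest €147.46; balance after payment €6,889.96.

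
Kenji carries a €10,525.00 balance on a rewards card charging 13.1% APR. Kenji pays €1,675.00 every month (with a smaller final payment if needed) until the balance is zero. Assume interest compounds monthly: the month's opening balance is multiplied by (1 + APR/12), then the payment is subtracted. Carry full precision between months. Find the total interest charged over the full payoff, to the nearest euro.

€440

Monthly rate r = 13.1%/12 = 1.09167% = 0.0109167.
Payoff takes n = ⌈−ln(1 − rB₀/P)/ln(1+r)⌉ = ⌈6.545⌉ = 7 payments; the last is €915.05.
Total paid = 6·€1,675.00 + €915.05 = €10,965.05.
Total interest = total paid − principal = €10,965.05 − €10,525.00 = €440.05.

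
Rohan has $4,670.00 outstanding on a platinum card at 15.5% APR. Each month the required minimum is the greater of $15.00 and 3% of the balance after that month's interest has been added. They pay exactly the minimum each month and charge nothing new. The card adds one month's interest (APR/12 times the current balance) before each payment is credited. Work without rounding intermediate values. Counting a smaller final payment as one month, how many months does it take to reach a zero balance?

Monthly rate r = 15.5%/12 = 1.29167% = 0.0129167.
While 3% of the post-interest balance exceeds $15.00, each month B ← (B·(1+r))·(1 − 0.03), i.e. B shrinks by the factor (1+r)·0.97 = 0.98253.
This holds for months 1–128. Entering month 129 the balance is $489.25; 3% of the post-interest balance is now below $15.00, so the flat $15.00 minimum applies from here.
From month 129 a fixed $15.00 at rate r clears $489.25 in 43 more payments. Total: 128 + 43 = 171 months.

171 months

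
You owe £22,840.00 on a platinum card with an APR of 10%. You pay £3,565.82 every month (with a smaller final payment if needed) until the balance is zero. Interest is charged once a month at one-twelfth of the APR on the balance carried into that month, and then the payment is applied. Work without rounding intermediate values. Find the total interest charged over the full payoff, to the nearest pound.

£733

Monthly rate r = 10%/12 = 0.833333% = 0.00833333.
Payoff takes n = ⌈−ln(1 − rB₀/P)/ln(1+r)⌉ = ⌈6.610⌉ = 7 payments; the last is £2,178.43.
Total paid = 6·£3,565.82 + £2,178.43 = £23,573.35.
Total interest = total paid − principal = £23,573.35 − £22,840.00 = £733.35.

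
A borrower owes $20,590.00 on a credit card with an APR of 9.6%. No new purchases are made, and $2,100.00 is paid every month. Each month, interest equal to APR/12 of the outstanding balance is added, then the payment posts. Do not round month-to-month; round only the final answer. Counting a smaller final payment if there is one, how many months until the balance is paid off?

Monthly rate r = 9.6%/12 = 0.8% = 0.008.
Recurrence: B ← B·(1+r) − $2,100.00.
Month 1: interest $164.72; balance after payment $18,654.72.
Month 2: interest $149.24; balance after payment $16,703.96.
Closed form: n = −ln(1 − rB₀/P)/ln(1+r) = −ln(0.92156)/ln(1.008) ≈ 10.251, so the balance reaches zero during payment 11.

11 payments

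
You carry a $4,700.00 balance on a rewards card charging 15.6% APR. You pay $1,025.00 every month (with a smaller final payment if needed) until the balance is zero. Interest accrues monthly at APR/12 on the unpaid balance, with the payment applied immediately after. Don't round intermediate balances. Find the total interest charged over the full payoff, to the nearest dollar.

Monthly rate r = 15.6%/12 = 1.3% = 0.013.
Payoff takes n = ⌈−ln(1 − rB₀/P)/ln(1+r)⌉ = ⌈4.758⌉ = 5 payments; the last is $778.55.
Total paid = 4·$1,025.00 + $778.55 = $4,878.55.
Total interest = total paid − principal = $4,878.55 − $4,700.00 = $178.55.

$179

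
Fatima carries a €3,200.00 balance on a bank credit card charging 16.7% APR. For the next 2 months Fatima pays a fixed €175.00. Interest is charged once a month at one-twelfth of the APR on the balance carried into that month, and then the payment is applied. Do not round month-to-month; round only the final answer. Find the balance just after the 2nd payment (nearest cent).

Monthly rate r = 16.7%/12 = 1.39167% = 0.0139167.
Each month: B ← B·(1+r) − €175.00.
Month 1: interest €44.53; balance after payment €3,069.53.
Month 2: interest €42.72; balance after payment €2,937.25.

€2,937.25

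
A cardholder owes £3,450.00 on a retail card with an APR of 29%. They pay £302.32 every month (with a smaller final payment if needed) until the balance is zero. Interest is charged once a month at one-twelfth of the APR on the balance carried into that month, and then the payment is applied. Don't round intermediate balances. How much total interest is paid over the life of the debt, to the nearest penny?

Monthly rate r = 29%/12 = 2.41667% = 0.0241667.
Payoff takes n = ⌈−ln(1 − rB₀/P)/ln(1+r)⌉ = ⌈13.512⌉ = 14 payments; the last is £155.80.
Total paid = 13·£302.32 + £155.80 = £4,085.96.
Total interest = total paid − principal = £4,085.96 − £3,450.00 = £635.96.

£635.96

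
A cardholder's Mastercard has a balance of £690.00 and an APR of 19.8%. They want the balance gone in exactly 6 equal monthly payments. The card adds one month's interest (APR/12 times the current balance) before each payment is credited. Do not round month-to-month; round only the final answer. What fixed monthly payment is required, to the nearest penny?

£121.73

Monthly rate r = 19.8%/12 = 1.65% = 0.0165.
Level-payment amortization: P = B₀·r / (1 − (1+r)^(−n)) = 690.00·0.0165 / (1 − 1.0165^(−6)).
Denominator 1 − (1+r)^(−6) = 0.093525269.
P = 11.385 / 0.093525269 ≈ 121.73.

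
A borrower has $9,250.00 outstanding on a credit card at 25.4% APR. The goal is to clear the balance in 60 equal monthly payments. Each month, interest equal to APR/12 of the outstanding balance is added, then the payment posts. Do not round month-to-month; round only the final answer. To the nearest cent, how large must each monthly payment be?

Monthly rate r = 25.4%/12 = 2.11667% = 0.0211667.
Level-payment amortization: P = B₀·r / (1 − (1+r)^(−n)) = 9250.00·0.0211667 / (1 − 1.02117^(−60)).
Denominator 1 − (1+r)^(−60) = 0.715421423.
P = 195.792 / 0.715421423 ≈ 273.67.

$273.67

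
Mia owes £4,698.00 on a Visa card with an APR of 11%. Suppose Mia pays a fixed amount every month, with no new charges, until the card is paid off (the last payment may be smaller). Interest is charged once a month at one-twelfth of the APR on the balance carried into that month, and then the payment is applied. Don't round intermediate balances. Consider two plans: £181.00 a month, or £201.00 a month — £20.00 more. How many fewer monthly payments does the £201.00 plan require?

3 fewer payments

Monthly rate r = 11%/12 = 0.916667% = 0.00916667.
At £181.00/mo: n = ⌈−ln(1 − rB₀/P)/ln(1+r)⌉ = 30 payments (last £140.82); total interest = total paid − £4,698.00 = £691.82.
At £201.00/mo: 27 payments (last £85.55); total interest £613.55.
Payments saved = 30 − 27 = 3.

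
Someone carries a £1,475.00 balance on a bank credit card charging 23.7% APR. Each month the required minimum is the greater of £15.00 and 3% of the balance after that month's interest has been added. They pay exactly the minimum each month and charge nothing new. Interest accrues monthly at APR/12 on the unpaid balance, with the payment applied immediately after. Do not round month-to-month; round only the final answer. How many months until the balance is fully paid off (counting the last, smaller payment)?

155 months

Monthly rate r = 23.7%/12 = 1.975% = 0.01975.
While 3% of the post-interest balance exceeds £15.00, each month B ← (B·(1+r))·(1 − 0.03), i.e. B shrinks by the factor (1+r)·0.97 = 0.98916.
This holds for months 1–102. Entering month 103 the balance is £485.14; 3% of the post-interest balance is now below £15.00, so the flat £15.00 minimum applies from here.
From month 103 a fixed £15.00 at rate r clears £485.14 in 53 more payments. Total: 102 + 53 = 155 months.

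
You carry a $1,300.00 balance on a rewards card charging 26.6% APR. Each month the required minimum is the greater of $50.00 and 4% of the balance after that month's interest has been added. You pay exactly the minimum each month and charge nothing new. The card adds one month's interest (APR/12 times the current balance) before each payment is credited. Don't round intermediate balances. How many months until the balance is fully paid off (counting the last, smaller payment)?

Monthly rate r = 26.6%/12 = 2.21667% = 0.0221667.
While 4% of the post-interest balance exceeds $50.00, each month B ← (B·(1+r))·(1 − 0.04), i.e. B shrinks by the factor (1+r)·0.96 = 0.98128.
This holds for months 1–4. Entering month 5 the balance is $1,205.36; 4% of the post-interest balance is now below $50.00, so the flat $50.00 minimum applies from here.
From month 5 a fixed $50.00 at rate r clears $1,205.36 in 35 more payments. Total: 4 + 35 = 39 months.

39 months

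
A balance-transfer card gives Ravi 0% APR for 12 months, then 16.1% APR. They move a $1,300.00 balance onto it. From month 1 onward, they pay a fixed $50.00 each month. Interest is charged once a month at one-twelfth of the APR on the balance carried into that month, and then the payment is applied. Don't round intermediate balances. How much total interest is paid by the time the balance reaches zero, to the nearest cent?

$80.61

Promo months 1–12 at r₀ = 0%/12 = 0; months 13+ at r₁ = 16.1%/12 = 0.0134167.
After month 12 (no interest yet): B = $1,300.00 − 12·$50.00 = $700.00.
Then at r₁ with $50.00/mo: n₂ = −ln(1 − r₁·B/P)/ln(1+r₁) ≈ 15.61 → 16 more payments.
Total paid = 27·$50.00 + $30.61 = $1,380.61; interest = $1,380.61 − $1,300.00 = $80.61.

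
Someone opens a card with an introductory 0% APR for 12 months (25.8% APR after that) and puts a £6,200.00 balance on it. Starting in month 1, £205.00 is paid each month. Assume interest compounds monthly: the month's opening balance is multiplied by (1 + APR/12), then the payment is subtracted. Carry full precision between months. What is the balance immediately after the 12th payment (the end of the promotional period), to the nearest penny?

£3,740.00

Promo months 1–12 at r₀ = 0%/12 = 0; months 13+ at r₁ = 25.8%/12 = 0.0215.
After month 12 (no interest yet): B = £6,200.00 − 12·£205.00 = £3,740.00.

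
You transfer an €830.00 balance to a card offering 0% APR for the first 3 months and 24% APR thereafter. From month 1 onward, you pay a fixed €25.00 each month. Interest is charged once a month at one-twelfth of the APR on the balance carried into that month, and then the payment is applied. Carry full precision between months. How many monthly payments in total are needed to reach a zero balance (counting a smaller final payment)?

50 months

Promo months 1–3 at r₀ = 0%/12 = 0; months 4+ at r₁ = 24%/12 = 0.02.
After month 3 (no interest yet): B = €830.00 − 3·€25.00 = €755.00.
Then at r₁ with €25.00/mo: n₂ = −ln(1 − r₁·B/P)/ln(1+r₁) ≈ 46.78 → 47 more payments.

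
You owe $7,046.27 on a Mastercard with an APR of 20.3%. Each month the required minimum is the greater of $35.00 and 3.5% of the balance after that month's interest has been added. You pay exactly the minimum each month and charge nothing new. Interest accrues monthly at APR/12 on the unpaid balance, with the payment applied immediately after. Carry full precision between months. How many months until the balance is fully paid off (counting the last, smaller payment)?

143 months

Monthly rate r = 20.3%/12 = 1.69167% = 0.0169167.
While 3.5% of the post-interest balance exceeds $35.00, each month B ← (B·(1+r))·(1 − 0.035), i.e. B shrinks by the factor (1+r)·0.965 = 0.98132.
This holds for months 1–105. Entering month 106 the balance is $973.40; 3.5% of the post-interest balance is now below $35.00, so the flat $35.00 minimum applies from here.
From month 106 a fixed $35.00 at rate r clears $973.40 in 38 more payments. Total: 105 + 38 = 143 months.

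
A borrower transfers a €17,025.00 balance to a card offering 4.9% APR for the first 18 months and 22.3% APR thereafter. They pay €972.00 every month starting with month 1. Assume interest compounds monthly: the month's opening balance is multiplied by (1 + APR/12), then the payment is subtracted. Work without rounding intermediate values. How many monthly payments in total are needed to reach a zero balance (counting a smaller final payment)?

Promo months 1–18 at r₀ = 4.9%/12 = 0.00408333; months 19+ at r₁ = 22.3%/12 = 0.0185833.
After month 18: iterate B ← B·(1+r₀) − €972.00 for 18 months → €204.04.
Then at r₁ with €972.00/mo: n₂ = −ln(1 − r₁·B/P)/ln(1+r₁) ≈ 0.21 → 1 more payments.

19 payments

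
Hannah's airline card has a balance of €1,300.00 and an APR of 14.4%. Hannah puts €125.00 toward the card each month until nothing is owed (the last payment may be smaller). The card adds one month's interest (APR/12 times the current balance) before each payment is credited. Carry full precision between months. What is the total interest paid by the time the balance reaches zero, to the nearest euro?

Monthly rate r = 14.4%/12 = 1.2% = 0.012.
Payoff takes n = ⌈−ln(1 − rB₀/P)/ln(1+r)⌉ = ⌈11.175⌉ = 12 payments; the last is €21.99.
Total paid = 11·€125.00 + €21.99 = €1,396.99.
Total interest = total paid − principal = €1,396.99 − €1,300.00 = €96.99.

€97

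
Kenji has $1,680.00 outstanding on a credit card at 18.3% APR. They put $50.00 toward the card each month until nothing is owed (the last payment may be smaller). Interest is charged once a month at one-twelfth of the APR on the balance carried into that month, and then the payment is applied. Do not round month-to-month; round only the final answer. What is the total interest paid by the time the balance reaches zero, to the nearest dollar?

Monthly rate r = 18.3%/12 = 1.525% = 0.01525.
Payoff takes n = ⌈−ln(1 − rB₀/P)/ln(1+r)⌉ = ⌈47.457⌉ = 48 payments; the last is $22.96.
Total paid = 47·$50.00 + $22.96 = $2,372.96.
Total interest = total paid − principal = $2,372.96 − $1,680.00 = $692.96.

$693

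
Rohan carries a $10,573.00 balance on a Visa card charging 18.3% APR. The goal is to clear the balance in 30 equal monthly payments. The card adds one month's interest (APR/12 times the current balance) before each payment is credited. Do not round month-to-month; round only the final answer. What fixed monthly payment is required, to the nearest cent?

Monthly rate r = 18.3%/12 = 1.525% = 0.01525.
Level-payment amortization: P = B₀·r / (1 − (1+r)^(−n)) = 10573.00·0.01525 / (1 − 1.01525^(−30)).
Denominator 1 − (1+r)^(−30) = 0.364946878.
P = 161.238 / 0.364946878 ≈ 441.81.

$441.81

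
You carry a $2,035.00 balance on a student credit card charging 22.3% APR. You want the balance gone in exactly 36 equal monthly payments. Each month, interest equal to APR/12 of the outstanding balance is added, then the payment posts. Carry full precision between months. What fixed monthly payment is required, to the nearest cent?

$78.03

Monthly rate r = 22.3%/12 = 1.85833% = 0.0185833.
Level-payment amortization: P = B₀·r / (1 − (1+r)^(−n)) = 2035.00·0.0185833 / (1 − 1.01858^(−36)).
Denominator 1 − (1+r)^(−36) = 0.48462466.
P = 37.8171 / 0.48462466 ≈ 78.03.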